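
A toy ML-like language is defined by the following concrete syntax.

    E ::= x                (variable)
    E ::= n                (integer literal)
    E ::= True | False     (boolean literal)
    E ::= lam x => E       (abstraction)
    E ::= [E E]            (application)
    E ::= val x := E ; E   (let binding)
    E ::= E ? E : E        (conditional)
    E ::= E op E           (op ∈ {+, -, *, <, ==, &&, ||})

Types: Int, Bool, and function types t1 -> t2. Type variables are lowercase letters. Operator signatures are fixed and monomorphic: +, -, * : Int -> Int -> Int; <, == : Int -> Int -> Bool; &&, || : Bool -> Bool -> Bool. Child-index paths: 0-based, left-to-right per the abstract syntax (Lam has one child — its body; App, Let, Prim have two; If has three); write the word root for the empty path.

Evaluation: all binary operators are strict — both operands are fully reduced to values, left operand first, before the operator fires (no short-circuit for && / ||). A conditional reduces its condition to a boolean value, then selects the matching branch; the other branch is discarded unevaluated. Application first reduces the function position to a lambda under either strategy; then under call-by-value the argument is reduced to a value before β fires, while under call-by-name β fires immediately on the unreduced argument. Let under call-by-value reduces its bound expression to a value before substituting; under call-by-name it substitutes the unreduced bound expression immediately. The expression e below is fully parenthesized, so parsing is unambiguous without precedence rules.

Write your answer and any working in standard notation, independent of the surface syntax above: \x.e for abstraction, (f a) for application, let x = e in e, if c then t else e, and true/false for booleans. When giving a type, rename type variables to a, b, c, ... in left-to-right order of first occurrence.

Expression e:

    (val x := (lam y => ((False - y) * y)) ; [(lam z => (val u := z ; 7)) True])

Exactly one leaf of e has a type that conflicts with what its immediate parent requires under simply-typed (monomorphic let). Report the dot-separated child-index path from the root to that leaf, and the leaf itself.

Trace:
  unify Bool ~ Int
  FAIL: mismatch Bool ~ Int

Answer: 0.0.0.0 : false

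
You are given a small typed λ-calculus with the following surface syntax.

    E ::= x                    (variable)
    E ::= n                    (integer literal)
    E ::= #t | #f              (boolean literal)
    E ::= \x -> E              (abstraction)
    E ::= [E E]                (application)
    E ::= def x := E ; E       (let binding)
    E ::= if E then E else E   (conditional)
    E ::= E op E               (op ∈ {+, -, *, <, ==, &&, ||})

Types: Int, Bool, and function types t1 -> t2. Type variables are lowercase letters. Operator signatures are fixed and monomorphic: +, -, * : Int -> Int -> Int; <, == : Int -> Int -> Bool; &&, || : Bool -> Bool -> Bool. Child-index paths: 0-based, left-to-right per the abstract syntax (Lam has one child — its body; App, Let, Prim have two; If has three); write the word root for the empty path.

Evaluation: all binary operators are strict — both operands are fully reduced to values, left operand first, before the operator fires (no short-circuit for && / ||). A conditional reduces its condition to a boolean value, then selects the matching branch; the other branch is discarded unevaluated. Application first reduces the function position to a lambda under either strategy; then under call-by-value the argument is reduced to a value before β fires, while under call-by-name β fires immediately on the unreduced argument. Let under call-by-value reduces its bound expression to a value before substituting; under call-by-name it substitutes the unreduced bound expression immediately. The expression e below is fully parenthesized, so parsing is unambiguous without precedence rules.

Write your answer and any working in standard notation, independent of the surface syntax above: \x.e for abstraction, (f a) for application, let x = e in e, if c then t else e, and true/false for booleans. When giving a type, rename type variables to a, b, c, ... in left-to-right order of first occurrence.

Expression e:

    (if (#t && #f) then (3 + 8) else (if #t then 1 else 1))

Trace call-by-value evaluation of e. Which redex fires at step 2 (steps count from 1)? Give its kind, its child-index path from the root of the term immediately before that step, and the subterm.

Answer: if at root : (if false then (3 + 8) else (if true then 1 else 1))

Working:
step 0: (if (true && false) then (3 + 8) else (if true then 1 else 1))
step 1: [delta@0] (if false then (3 + 8) else (if true then 1 else 1))
step 2: [if@root] (if true then 1 else 1)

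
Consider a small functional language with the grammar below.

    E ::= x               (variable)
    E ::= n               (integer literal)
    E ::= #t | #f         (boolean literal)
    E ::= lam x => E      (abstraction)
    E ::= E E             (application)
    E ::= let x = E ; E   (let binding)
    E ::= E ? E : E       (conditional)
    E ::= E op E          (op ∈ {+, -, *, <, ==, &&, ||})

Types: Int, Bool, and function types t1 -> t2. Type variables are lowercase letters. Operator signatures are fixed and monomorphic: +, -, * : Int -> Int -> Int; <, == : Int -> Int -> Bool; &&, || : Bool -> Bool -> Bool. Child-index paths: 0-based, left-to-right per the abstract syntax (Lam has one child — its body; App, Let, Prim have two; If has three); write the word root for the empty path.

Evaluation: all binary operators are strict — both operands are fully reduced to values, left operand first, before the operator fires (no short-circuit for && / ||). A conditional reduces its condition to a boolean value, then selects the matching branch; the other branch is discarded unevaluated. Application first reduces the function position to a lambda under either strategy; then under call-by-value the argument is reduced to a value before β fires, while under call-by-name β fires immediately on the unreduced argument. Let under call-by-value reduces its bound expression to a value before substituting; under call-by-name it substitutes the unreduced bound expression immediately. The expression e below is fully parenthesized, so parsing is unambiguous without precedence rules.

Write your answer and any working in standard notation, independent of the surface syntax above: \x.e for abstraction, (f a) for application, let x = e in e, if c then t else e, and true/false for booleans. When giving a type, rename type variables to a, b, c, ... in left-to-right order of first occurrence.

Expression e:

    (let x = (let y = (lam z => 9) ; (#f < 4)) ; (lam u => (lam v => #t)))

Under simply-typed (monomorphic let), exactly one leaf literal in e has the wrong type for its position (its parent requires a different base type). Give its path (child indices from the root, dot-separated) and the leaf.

Answer: 0.1.0 : false

Derivation:
\z._ : a -> Int
let y : a -> Int
  unify Bool ~ Int
  FAIL: mismatch Bool ~ Int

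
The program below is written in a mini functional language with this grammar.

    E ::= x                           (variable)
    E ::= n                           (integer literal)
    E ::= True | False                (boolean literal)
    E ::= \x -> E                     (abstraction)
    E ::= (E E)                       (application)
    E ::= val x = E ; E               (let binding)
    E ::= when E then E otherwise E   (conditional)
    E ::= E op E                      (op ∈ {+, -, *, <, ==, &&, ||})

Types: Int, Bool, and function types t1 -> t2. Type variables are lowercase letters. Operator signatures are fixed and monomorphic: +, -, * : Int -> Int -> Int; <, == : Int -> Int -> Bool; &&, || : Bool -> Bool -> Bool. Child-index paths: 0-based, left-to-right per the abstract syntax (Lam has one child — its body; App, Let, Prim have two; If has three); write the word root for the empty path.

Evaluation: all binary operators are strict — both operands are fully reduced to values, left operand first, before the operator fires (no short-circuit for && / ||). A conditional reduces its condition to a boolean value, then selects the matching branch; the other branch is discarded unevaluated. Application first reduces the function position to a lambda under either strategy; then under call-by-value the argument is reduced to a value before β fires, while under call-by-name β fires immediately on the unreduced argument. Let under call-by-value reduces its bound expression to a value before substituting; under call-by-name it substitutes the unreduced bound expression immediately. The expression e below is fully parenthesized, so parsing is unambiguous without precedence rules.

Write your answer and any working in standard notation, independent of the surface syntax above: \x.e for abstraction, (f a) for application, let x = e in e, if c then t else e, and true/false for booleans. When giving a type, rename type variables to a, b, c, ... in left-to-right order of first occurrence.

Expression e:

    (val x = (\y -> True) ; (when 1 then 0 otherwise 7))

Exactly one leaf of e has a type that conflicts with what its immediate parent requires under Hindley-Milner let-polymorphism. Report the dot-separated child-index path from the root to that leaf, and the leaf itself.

Answer: 1.0 : 1

Trace:
\y._ : a -> Bool
let x : forall. a -> Bool
  unify Int ~ Bool
  FAIL: mismatch Int ~ Bool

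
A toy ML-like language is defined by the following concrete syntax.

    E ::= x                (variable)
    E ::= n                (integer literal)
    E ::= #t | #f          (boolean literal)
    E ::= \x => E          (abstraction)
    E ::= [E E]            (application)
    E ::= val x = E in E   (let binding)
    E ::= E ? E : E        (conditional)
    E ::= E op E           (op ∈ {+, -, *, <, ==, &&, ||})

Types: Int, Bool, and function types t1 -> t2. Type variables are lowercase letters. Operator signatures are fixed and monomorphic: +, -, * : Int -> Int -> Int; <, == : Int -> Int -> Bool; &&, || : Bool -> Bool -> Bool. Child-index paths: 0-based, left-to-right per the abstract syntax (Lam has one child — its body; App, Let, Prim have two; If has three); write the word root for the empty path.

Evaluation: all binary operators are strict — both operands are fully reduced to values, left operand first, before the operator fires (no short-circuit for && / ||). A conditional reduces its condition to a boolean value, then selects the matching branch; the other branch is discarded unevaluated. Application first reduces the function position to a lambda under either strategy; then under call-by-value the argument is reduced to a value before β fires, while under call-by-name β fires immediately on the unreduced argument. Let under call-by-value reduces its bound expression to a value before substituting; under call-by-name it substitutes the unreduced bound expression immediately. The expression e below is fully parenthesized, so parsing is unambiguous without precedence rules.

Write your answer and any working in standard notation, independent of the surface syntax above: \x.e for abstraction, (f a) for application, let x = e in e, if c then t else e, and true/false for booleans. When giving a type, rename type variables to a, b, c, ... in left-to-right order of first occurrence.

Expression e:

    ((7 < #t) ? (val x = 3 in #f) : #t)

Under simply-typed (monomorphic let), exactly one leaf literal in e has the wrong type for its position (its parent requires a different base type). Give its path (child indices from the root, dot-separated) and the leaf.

Answer: 0.1 : true

Derivation:
  unify Int ~ Int
  unify Bool ~ Int
  FAIL: mismatch Bool ~ Int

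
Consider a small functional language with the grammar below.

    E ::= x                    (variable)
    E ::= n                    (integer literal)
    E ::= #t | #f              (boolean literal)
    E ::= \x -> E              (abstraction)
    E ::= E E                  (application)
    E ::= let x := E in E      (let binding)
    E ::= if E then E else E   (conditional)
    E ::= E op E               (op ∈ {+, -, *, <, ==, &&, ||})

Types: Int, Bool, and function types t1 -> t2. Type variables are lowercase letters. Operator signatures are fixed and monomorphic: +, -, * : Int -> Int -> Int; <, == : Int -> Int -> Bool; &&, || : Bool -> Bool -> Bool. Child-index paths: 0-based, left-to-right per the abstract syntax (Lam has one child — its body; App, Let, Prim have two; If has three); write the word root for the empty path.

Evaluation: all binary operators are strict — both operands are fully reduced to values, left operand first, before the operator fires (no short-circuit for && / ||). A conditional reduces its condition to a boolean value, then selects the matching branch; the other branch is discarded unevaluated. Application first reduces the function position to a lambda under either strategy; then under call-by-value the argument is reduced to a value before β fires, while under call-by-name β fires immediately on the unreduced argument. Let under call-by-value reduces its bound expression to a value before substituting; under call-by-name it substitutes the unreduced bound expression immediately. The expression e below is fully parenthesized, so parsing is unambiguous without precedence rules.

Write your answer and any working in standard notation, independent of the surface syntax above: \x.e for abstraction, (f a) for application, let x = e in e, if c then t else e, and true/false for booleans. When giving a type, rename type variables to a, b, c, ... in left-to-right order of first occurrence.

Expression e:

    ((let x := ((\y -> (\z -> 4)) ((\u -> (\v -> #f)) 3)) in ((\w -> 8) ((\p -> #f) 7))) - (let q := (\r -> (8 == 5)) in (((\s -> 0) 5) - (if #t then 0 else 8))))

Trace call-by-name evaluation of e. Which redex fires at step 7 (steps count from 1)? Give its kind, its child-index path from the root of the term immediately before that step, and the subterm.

Derivation:
step 0: ((let x = ((\y.(\z.4)) ((\u.(\v.false)) 3)) in ((\w.8) ((\p.false) 7))) - (let q = (\r.(8 == 5)) in (((\s.0) 5) - (if true then 0 else 8))))
step 1: [let@0] (((\w.8) ((\p.false) 7)) - (let q = (\r.(8 == 5)) in (((\s.0) 5) - (if true then 0 else 8))))
step 2: [beta@0] (8 - (let q = (\r.(8 == 5)) in (((\s.0) 5) - (if true then 0 else 8))))
step 3: [let@1] (8 - (((\s.0) 5) - (if true then 0 else 8)))
step 4: [beta@1.0] (8 - (0 - (if true then 0 else 8)))
step 5: [if@1.1] (8 - (0 - 0))
step 6: [delta@1] (8 - 0)
step 7: [delta@root] 8

Answer: delta at root : (8 - 0)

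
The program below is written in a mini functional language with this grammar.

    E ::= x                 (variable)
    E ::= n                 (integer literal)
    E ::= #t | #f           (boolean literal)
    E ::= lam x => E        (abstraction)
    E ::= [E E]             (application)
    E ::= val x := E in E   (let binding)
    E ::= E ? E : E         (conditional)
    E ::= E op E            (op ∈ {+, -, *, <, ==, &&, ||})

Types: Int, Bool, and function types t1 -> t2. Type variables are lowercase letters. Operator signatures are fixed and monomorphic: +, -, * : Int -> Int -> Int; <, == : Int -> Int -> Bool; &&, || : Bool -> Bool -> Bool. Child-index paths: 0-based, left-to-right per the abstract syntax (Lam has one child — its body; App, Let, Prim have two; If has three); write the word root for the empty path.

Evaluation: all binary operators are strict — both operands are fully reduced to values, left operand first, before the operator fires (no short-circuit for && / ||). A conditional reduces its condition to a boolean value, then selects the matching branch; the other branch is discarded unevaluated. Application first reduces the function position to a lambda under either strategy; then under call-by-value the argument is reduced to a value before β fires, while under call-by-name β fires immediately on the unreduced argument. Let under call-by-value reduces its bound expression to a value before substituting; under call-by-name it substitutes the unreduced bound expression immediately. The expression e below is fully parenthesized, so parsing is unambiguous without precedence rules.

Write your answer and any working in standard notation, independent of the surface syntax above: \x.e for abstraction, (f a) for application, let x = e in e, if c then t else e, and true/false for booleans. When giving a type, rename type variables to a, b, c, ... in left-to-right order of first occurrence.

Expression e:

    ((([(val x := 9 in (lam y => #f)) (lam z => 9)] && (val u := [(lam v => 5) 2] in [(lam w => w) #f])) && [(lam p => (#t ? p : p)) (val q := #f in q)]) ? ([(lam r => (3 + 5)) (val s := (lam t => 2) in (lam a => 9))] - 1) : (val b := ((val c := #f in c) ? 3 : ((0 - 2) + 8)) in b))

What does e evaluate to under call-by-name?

Answer: 6

Working:
step 0: (if ((((let x = 9 in (\y.false)) (\z.9)) && (let u = ((\v.5) 2) in ((\w.w) false))) && ((\p.(if true then p else p)) (let q = false in q))) then (((\r.(3 + 5)) (let s = (\t.2) in (\a.9))) - 1) else (let b = (if (let c = false in c) then 3 else ((0 - 2) + 8)) in b))
step 1: [let@0.0.0.0] (if ((((\y.false) (\z.9)) && (let u = ((\v.5) 2) in ((\w.w) false))) && ((\p.(if true then p else p)) (let q = false in q))) then (((\r.(3 + 5)) (let s = (\t.2) in (\a.9))) - 1) else (let b = (if (let c = false in c) then 3 else ((0 - 2) + 8)) in b))
step 2: [beta@0.0.0] (if ((false && (let u = ((\v.5) 2) in ((\w.w) false))) && ((\p.(if true then p else p)) (let q = false in q))) then (((\r.(3 + 5)) (let s = (\t.2) in (\a.9))) - 1) else (let b = (if (let c = false in c) then 3 else ((0 - 2) + 8)) in b))
step 3: [let@0.0.1] (if ((false && ((\w.w) false)) && ((\p.(if true then p else p)) (let q = false in q))) then (((\r.(3 + 5)) (let s = (\t.2) in (\a.9))) - 1) else (let b = (if (let c = false in c) then 3 else ((0 - 2) + 8)) in b))
step 4: [beta@0.0.1] (if ((false && false) && ((\p.(if true then p else p)) (let q = false in q))) then (((\r.(3 + 5)) (let s = (\t.2) in (\a.9))) - 1) else (let b = (if (let c = false in c) then 3 else ((0 - 2) + 8)) in b))
step 5: [delta@0.0] (if (false && ((\p.(if true then p else p)) (let q = false in q))) then (((\r.(3 + 5)) (let s = (\t.2) in (\a.9))) - 1) else (let b = (if (let c = false in c) then 3 else ((0 - 2) + 8)) in b))
step 6: [beta@0.1] (if (false && (if true then (let q = false in q) else (let q = false in q))) then (((\r.(3 + 5)) (let s = (\t.2) in (\a.9))) - 1) else (let b = (if (let c = false in c) then 3 else ((0 - 2) + 8)) in b))
step 7: [if@0.1] (if (false && (let q = false in q)) then (((\r.(3 + 5)) (let s = (\t.2) in (\a.9))) - 1) else (let b = (if (let c = false in c) then 3 else ((0 - 2) + 8)) in b))
step 8: [let@0.1] (if (false && false) then (((\r.(3 + 5)) (let s = (\t.2) in (\a.9))) - 1) else (let b = (if (let c = false in c) then 3 else ((0 - 2) + 8)) in b))
step 9: [delta@0] (if false then (((\r.(3 + 5)) (let s = (\t.2) in (\a.9))) - 1) else (let b = (if (let c = false in c) then 3 else ((0 - 2) + 8)) in b))
step 10: [if@root] (let b = (if (let c = false in c) then 3 else ((0 - 2) + 8)) in b)
step 11: [let@root] (if (let c = false in c) then 3 else ((0 - 2) + 8))
step 12: [let@0] (if false then 3 else ((0 - 2) + 8))
step 13: [if@root] ((0 - 2) + 8)
step 14: [delta@0] (-2 + 8)
step 15: [delta@root] 6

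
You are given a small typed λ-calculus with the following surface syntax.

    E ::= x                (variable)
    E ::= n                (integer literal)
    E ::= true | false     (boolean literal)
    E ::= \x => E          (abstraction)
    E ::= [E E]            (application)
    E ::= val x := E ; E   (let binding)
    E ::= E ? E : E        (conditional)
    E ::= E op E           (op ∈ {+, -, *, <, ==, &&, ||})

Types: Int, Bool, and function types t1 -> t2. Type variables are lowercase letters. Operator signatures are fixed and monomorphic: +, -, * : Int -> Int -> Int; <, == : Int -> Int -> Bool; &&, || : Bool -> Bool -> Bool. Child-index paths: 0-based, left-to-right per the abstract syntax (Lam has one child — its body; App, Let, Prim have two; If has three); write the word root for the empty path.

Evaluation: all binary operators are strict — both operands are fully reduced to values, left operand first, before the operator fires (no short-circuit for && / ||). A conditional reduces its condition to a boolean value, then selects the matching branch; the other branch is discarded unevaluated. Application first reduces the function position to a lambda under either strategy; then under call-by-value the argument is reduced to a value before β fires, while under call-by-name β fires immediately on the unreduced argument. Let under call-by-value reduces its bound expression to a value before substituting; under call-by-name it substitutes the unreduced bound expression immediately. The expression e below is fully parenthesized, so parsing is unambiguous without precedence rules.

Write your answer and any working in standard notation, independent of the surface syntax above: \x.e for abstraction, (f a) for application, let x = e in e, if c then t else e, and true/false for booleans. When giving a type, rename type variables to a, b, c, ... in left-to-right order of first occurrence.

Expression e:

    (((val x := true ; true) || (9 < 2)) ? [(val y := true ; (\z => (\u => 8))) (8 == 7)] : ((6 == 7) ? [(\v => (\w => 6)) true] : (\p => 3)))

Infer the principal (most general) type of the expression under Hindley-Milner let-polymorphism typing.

Derivation:
let x : Bool
  unify Bool ~ Bool
  unify Int ~ Int
  unify Int ~ Int
  unify Bool ~ Bool
  unify Bool ~ Bool
let y : Bool
\u._ : b -> Int
\z._ : a -> b -> Int
  unify Int ~ Int
  unify Int ~ Int
  unify a -> b -> Int ~ Bool -> c
  unify a ~ Bool
  unify b -> Int ~ c
_ _ : b -> Int
  unify Int ~ Int
  unify Int ~ Int
  unify Bool ~ Bool
\w._ : e -> Int
\v._ : d -> e -> Int
  unify d -> e -> Int ~ Bool -> f
  unify d ~ Bool
  unify e -> Int ~ f
_ _ : e -> Int
\p._ : g -> Int
  unify e -> Int ~ g -> Int
  unify e ~ g
  unify Int ~ Int
  unify b -> Int ~ g -> Int
  unify b ~ g
  unify Int ~ Int

Answer: a -> Int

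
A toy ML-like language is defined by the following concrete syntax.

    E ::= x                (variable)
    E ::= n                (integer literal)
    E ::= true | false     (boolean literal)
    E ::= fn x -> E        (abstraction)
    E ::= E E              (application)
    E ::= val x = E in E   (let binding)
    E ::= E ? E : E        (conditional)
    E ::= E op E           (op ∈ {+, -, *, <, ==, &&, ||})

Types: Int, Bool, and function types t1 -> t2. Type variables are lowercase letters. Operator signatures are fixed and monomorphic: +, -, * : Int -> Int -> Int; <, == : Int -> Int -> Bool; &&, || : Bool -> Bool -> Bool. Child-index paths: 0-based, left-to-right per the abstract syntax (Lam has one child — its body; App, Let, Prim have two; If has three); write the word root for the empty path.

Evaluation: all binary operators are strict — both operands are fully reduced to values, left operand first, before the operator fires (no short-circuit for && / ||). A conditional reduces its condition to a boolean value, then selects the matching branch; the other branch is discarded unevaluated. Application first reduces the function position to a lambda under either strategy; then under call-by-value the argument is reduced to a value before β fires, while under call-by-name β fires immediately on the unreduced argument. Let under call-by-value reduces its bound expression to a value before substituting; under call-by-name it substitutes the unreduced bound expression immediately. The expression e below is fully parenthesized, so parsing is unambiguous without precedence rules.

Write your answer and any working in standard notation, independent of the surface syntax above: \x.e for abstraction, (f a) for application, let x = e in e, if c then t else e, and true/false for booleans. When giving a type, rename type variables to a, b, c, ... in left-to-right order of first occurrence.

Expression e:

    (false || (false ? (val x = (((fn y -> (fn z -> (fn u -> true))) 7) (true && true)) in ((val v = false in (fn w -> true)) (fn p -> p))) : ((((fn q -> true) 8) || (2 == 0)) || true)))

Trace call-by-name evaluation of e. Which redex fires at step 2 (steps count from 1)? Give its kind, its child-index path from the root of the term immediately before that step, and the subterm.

Answer: beta at 1.0.0 : ((\q.true) 8)

Trace:
step 0: (false || (if false then (let x = (((\y.(\z.(\u.true))) 7) (true && true)) in ((let v = false in (\w.true)) (\p.p))) else ((((\q.true) 8) || (2 == 0)) || true)))
step 1: [if@1] (false || ((((\q.true) 8) || (2 == 0)) || true))
step 2: [beta@1.0.0] (false || ((true || (2 == 0)) || true))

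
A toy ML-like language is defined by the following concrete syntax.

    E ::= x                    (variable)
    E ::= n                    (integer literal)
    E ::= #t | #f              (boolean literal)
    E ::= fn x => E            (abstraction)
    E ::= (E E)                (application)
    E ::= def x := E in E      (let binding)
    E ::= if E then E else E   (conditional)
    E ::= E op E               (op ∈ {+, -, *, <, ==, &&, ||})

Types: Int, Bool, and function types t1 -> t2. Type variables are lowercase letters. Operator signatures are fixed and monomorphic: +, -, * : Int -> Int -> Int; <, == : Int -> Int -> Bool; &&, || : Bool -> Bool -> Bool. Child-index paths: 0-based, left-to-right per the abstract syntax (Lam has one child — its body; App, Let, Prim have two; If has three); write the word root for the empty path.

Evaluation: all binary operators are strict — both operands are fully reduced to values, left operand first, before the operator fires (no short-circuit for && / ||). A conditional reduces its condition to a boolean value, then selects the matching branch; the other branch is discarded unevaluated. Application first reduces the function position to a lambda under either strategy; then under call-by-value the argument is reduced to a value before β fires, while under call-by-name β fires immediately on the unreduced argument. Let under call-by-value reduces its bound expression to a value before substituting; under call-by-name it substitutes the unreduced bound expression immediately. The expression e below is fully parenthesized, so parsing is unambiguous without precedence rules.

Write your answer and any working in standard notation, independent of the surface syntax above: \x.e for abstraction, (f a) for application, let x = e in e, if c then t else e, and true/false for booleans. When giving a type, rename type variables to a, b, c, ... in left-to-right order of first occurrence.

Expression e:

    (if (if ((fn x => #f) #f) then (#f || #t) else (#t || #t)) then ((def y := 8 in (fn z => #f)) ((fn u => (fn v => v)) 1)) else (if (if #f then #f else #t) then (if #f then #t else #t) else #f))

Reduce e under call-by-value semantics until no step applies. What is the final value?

Derivation:
step 0: (if (if ((\x.false) false) then (false || true) else (true || true)) then ((let y = 8 in (\z.false)) ((\u.(\v.v)) 1)) else (if (if false then false else true) then (if false then true else true) else false))
step 1: [beta@0.0] (if (if false then (false || true) else (true || true)) then ((let y = 8 in (\z.false)) ((\u.(\v.v)) 1)) else (if (if false then false else true) then (if false then true else true) else false))
step 2: [if@0] (if (true || true) then ((let y = 8 in (\z.false)) ((\u.(\v.v)) 1)) else (if (if false then false else true) then (if false then true else true) else false))
step 3: [delta@0] (if true then ((let y = 8 in (\z.false)) ((\u.(\v.v)) 1)) else (if (if false then false else true) then (if false then true else true) else false))
step 4: [if@root] ((let y = 8 in (\z.false)) ((\u.(\v.v)) 1))
step 5: [let@0] ((\z.false) ((\u.(\v.v)) 1))
step 6: [beta@1] ((\z.false) (\v.v))
step 7: [beta@root] false

Answer: false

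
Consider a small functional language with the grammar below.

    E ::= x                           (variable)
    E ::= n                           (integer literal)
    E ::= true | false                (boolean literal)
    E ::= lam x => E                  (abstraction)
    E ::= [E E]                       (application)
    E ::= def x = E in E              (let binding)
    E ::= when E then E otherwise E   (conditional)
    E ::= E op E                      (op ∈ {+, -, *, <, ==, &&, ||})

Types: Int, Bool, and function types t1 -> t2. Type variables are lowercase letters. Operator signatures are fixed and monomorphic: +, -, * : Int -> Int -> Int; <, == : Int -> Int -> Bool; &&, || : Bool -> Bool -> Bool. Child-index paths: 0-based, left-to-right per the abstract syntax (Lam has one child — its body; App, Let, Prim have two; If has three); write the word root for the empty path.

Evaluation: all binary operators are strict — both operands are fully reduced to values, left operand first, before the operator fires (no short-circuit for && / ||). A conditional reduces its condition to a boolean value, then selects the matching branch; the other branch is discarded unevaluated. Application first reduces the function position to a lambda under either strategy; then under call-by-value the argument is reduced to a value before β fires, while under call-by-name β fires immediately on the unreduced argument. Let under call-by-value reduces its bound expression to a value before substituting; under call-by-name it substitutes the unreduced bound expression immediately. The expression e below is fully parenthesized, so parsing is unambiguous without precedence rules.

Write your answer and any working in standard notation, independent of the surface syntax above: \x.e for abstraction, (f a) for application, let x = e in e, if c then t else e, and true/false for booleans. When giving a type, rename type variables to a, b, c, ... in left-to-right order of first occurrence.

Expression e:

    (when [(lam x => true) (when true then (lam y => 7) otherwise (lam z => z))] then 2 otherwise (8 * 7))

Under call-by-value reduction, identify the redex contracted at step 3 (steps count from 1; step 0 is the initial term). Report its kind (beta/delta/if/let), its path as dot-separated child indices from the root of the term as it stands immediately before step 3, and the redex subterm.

Derivation:
step 0: (if ((\x.true) (if true then (\y.7) else (\z.z))) then 2 else (8 * 7))
step 1: [if@0.1] (if ((\x.true) (\y.7)) then 2 else (8 * 7))
step 2: [beta@0] (if true then 2 else (8 * 7))
step 3: [if@root] 2

Answer: if at root : (if true then 2 else (8 * 7))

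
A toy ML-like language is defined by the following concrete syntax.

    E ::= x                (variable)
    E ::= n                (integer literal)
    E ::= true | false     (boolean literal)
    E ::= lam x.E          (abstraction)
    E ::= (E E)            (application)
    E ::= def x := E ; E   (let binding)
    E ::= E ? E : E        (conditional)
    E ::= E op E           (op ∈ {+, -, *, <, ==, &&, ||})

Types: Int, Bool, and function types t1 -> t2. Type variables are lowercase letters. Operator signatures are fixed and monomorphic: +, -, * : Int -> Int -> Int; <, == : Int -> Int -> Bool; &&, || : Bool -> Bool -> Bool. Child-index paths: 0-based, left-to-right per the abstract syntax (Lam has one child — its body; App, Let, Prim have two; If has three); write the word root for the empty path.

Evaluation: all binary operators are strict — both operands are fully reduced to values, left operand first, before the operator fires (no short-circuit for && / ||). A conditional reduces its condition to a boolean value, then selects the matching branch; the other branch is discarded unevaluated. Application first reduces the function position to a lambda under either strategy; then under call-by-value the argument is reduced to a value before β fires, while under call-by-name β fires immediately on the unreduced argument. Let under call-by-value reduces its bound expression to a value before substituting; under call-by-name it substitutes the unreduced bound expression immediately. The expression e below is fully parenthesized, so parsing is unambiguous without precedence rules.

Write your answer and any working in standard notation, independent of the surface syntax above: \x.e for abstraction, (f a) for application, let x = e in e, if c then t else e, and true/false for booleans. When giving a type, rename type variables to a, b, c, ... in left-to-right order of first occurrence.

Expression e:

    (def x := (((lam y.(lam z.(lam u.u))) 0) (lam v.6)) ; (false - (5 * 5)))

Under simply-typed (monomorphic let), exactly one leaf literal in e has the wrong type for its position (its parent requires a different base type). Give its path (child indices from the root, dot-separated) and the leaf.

Answer: 1.0 : false

Working:
u : c
\u._ : c -> c
\z._ : b -> c -> c
\y._ : a -> b -> c -> c
  unify a -> b -> c -> c ~ Int -> d
  unify a ~ Int
  unify b -> c -> c ~ d
_ _ : b -> c -> c
\v._ : e -> Int
  unify b -> c -> c ~ (e -> Int) -> f
  unify b ~ e -> Int
  unify c -> c ~ f
_ _ : c -> c
let x : c -> c
  unify Bool ~ Int
  FAIL: mismatch Bool ~ Int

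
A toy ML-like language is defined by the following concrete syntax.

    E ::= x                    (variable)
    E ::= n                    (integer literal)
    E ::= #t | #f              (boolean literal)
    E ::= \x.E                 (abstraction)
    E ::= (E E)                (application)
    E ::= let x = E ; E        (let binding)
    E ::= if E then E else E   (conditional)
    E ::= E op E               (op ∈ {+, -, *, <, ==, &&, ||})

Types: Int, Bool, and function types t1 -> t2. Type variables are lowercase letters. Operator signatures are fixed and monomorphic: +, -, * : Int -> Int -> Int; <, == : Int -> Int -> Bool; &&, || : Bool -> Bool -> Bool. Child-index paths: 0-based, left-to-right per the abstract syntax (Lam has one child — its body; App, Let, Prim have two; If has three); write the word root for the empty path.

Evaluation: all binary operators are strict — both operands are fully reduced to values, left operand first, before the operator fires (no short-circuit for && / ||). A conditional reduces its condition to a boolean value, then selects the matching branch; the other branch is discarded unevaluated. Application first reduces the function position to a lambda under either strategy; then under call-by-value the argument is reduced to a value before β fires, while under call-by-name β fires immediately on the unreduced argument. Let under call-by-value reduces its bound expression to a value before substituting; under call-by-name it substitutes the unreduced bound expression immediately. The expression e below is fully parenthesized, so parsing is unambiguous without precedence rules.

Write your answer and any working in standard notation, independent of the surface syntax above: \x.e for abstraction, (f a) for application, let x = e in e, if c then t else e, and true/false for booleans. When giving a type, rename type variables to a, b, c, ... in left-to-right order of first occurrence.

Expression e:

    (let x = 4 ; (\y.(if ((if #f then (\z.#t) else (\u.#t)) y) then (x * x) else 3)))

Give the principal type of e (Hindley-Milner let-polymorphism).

Derivation:
let x : Int
  unify Bool ~ Bool
\z._ : b -> Bool
\u._ : c -> Bool
  unify b -> Bool ~ c -> Bool
  unify b ~ c
  unify Bool ~ Bool
y : a
  unify c -> Bool ~ a -> d
  unify c ~ a
  unify Bool ~ d
_ _ : Bool
  unify Bool ~ Bool
x : Int
  unify Int ~ Int
x : Int
  unify Int ~ Int
  unify Int ~ Int
\y._ : a -> Int

Answer: a -> Int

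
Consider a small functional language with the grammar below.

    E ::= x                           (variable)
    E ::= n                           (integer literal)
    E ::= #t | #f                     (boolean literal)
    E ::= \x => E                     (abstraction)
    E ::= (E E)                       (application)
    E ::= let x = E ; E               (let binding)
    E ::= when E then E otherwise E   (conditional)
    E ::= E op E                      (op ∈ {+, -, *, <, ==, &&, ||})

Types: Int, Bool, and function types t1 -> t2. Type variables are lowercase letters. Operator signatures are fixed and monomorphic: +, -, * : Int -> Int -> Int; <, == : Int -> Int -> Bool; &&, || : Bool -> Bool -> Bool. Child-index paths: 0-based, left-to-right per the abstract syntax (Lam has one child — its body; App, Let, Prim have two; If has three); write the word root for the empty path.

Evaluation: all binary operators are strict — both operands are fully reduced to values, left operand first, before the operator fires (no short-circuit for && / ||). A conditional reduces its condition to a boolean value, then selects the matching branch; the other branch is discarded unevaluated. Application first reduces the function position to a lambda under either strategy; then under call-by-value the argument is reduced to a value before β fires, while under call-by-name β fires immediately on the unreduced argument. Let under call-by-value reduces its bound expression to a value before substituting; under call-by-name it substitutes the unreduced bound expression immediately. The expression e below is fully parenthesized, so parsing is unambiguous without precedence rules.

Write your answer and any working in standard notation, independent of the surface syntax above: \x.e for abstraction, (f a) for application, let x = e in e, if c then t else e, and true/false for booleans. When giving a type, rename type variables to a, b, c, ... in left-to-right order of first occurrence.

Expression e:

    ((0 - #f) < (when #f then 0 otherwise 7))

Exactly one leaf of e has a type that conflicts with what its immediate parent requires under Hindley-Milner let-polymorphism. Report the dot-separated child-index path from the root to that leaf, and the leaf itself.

Answer: 0.1 : false

Trace:
  unify Int ~ Int
  unify Bool ~ Int
  FAIL: mismatch Bool ~ Int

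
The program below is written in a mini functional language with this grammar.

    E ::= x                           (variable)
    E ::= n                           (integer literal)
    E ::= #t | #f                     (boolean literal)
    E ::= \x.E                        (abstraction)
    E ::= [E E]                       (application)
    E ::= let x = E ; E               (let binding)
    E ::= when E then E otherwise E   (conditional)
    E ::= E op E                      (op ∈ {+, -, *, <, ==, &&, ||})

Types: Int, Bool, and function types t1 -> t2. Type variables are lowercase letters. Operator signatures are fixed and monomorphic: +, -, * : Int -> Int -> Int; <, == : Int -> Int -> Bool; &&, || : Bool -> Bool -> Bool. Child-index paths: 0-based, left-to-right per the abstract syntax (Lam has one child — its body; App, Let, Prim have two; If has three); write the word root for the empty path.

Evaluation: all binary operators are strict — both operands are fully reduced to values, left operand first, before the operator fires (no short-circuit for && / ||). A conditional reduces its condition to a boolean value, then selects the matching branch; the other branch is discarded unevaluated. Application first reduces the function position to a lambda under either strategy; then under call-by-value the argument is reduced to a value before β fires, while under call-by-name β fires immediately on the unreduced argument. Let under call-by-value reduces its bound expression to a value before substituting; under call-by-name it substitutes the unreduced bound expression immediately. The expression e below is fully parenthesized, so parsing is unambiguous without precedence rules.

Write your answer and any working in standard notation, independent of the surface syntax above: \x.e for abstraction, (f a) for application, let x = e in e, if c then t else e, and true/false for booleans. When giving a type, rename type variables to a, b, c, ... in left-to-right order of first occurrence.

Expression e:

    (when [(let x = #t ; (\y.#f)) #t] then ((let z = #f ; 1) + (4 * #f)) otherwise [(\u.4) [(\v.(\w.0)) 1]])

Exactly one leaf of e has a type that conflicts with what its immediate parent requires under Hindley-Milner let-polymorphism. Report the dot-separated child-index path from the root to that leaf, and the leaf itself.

Derivation:
let x : Bool
\y._ : a -> Bool
  unify a -> Bool ~ Bool -> b
  unify a ~ Bool
  unify Bool ~ b
_ _ : Bool
  unify Bool ~ Bool
let z : Bool
  unify Int ~ Int
  unify Int ~ Int
  unify Bool ~ Int
  FAIL: mismatch Bool ~ Int

Answer: 1.1.1 : false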